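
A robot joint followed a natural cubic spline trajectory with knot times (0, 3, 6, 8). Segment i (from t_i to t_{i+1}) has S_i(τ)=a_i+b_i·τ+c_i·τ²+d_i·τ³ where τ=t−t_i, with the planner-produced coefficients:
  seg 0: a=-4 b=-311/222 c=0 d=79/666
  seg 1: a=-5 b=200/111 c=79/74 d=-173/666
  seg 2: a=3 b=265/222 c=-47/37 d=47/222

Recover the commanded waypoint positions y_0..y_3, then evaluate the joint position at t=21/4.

y_0=-4 y_1=-5 y_2=3 y_3=2
S(21/4) = 7103/4736

y_0 = S_0(0) = a_0 = -4
y_1 = S_1(0) = a_1 = -5
y_2 = S_2(0) = a_2 = 3
y_3 = S_2(2) = 2
t_q=21/4 is in segment 1 (τ=9/4); S_1(τ)=7103/4736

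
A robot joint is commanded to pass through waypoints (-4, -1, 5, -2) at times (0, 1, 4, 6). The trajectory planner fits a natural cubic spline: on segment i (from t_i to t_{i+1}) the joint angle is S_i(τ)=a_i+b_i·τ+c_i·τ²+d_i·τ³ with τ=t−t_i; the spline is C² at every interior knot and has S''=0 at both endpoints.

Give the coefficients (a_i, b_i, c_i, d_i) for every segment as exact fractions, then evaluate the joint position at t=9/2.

Δ: Δ0=3, Δ1=2, Δ2=-7/2
row 1: diag=8, rhs=-6; c'=3/8, d'=-3/4
row 2: denom=10−3·3/8=71/8; d'=(-33−3·-3/4)/(71/8)=-246/71
back: M2=-246/71
back: M1=-3/4−3/8·-246/71=39/71
M: M0=0, M1=39/71, M2=-246/71, M3=0
seg 0: a=-4, c=M0/2=0, d=(M1−M0)/(6·1)=13/142, b=Δ0−h0·(2M0+M1)/6=413/142
seg 1: a=-1, c=M1/2=39/142, d=(M2−M1)/(6·3)=-95/426, b=Δ1−h1·(2M1+M2)/6=226/71
seg 2: a=5, c=M2/2=-123/71, d=(M3−M2)/(6·2)=41/142, b=Δ2−h2·(2M2+M3)/6=-169/142
t_q=9/2 → seg 2, τ=1/2; S=5+-169/142·τ+-123/71·τ²+41/142·τ³=4553/1136

  seg 0: a=-4 b=413/142 c=0 d=13/142
  seg 1: a=-1 b=226/71 c=39/142 d=-95/426
  seg 2: a=5 b=-169/142 c=-123/71 d=41/142
S(9/2) = 4553/1136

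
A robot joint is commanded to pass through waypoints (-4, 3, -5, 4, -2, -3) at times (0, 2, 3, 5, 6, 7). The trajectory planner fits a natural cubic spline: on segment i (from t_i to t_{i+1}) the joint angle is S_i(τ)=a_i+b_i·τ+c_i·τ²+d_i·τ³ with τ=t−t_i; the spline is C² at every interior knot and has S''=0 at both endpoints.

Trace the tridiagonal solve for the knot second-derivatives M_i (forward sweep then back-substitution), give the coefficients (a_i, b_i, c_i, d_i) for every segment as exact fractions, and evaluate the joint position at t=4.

  seg 0: a=-4 b=12101/1418 c=0 d=-3569/2836
  seg 1: a=3 b=-9313/1418 c=-10707/1418 d=4338/709
  seg 2: a=-5 b=-4699/1418 c=15321/1418 d=-9781/2836
  seg 3: a=4 b=-2101/1418 c=-7011/709 d=7615/1418
  seg 4: a=-2 b=-3650/709 c=8823/1418 d=-2941/1418
S(4) = -2717/2836

Δ: Δ0=7/2, Δ1=-8, Δ2=9/2, Δ3=-6, Δ4=-1
row 1: diag=6, rhs=-69; c'=1/6, d'=-23/2
row 2: denom=6−1·1/6=35/6; d'=(75−1·-23/2)/(35/6)=519/35
row 3: denom=6−2·12/35=186/35; d'=(-63−2·519/35)/(186/35)=-1081/62
row 4: denom=4−1·35/186=709/186; d'=(30−1·-1081/62)/(709/186)=8823/709
back: M4=8823/709
back: M3=-1081/62−35/186·8823/709=-14022/709
back: M2=519/35−12/35·-14022/709=15321/709
back: M1=-23/2−1/6·15321/709=-10707/709
M: M0=0, M1=-10707/709, M2=15321/709, M3=-14022/709, M4=8823/709, M5=0
seg 0: a=-4, c=M0/2=0, d=(M1−M0)/(6·2)=-3569/2836, b=Δ0−h0·(2M0+M1)/6=12101/1418
seg 1: a=3, c=M1/2=-10707/1418, d=(M2−M1)/(6·1)=4338/709, b=Δ1−h1·(2M1+M2)/6=-9313/1418
seg 2: a=-5, c=M2/2=15321/1418, d=(M3−M2)/(6·2)=-9781/2836, b=Δ2−h2·(2M2+M3)/6=-4699/1418
seg 3: a=4, c=M3/2=-7011/709, d=(M4−M3)/(6·1)=7615/1418, b=Δ3−h3·(2M3+M4)/6=-2101/1418
seg 4: a=-2, c=M4/2=8823/1418, d=(M5−M4)/(6·1)=-2941/1418, b=Δ4−h4·(2M4+M5)/6=-3650/709
t_q=4 → seg 2, τ=1; S=-5+-4699/1418·τ+15321/1418·τ²+-9781/2836·τ³=-2717/2836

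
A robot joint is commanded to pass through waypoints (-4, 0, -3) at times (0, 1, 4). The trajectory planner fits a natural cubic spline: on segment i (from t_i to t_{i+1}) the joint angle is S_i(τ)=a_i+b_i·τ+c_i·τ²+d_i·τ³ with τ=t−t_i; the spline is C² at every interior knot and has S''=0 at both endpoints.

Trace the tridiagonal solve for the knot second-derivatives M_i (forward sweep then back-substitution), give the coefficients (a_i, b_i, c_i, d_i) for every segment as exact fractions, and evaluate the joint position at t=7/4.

Δ: Δ0=4, Δ1=-1
row 1: diag=8, rhs=-30; c'=3/8, d'=-15/4
back: M1=-15/4
M: M0=0, M1=-15/4, M2=0
seg 0: a=-4, c=M0/2=0, d=(M1−M0)/(6·1)=-5/8, b=Δ0−h0·(2M0+M1)/6=37/8
seg 1: a=0, c=M1/2=-15/8, d=(M2−M1)/(6·3)=5/24, b=Δ1−h1·(2M1+M2)/6=11/4
t_q=7/4 → seg 1, τ=3/4; S=0+11/4·τ+-15/8·τ²+5/24·τ³=561/512

  seg 0: a=-4 b=37/8 c=0 d=-5/8
  seg 1: a=0 b=11/4 c=-15/8 d=5/24
S(7/4) = 561/512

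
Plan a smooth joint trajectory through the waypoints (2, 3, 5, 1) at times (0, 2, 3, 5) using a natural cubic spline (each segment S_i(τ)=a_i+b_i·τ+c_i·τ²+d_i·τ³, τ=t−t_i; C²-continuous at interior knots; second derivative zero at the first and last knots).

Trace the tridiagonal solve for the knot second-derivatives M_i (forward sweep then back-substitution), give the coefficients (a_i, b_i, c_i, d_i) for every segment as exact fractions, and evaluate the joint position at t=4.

  seg 0: a=2 b=-17/70 c=0 d=13/70
  seg 1: a=3 b=139/70 c=39/35 d=-11/10
  seg 2: a=5 b=32/35 c=-153/70 d=51/140
S(4) = 573/140

Δ: Δ0=1/2, Δ1=2, Δ2=-2
row 1: diag=6, rhs=9; c'=1/6, d'=3/2
row 2: denom=6−1·1/6=35/6; d'=(-24−1·3/2)/(35/6)=-153/35
back: M2=-153/35
back: M1=3/2−1/6·-153/35=78/35
M: M0=0, M1=78/35, M2=-153/35, M3=0
seg 0: a=2, c=M0/2=0, d=(M1−M0)/(6·2)=13/70, b=Δ0−h0·(2M0+M1)/6=-17/70
seg 1: a=3, c=M1/2=39/35, d=(M2−M1)/(6·1)=-11/10, b=Δ1−h1·(2M1+M2)/6=139/70
seg 2: a=5, c=M2/2=-153/70, d=(M3−M2)/(6·2)=51/140, b=Δ2−h2·(2M2+M3)/6=32/35
t_q=4 → seg 2, τ=1; S=5+32/35·τ+-153/70·τ²+51/140·τ³=573/140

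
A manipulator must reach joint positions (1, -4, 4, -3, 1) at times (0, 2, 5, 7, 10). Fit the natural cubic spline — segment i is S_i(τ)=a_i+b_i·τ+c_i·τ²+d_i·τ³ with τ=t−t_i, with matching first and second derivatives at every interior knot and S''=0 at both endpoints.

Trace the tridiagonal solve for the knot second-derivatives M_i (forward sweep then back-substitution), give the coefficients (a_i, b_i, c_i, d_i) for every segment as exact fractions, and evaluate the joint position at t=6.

  seg 0: a=1 b=-719/174 c=0 d=71/174
  seg 1: a=-4 b=133/174 c=71/29 d=-947/1566
  seg 2: a=4 b=-76/87 c=-521/174 d=195/232
  seg 3: a=-3 b=-481/174 c=713/348 d=-713/3132
S(6) = 677/696

Δ: Δ0=-5/2, Δ1=8/3, Δ2=-7/2, Δ3=4/3
row 1: diag=10, rhs=31; c'=3/10, d'=31/10
row 2: denom=10−3·3/10=91/10; d'=(-37−3·31/10)/(91/10)=-463/91
row 3: denom=10−2·20/91=870/91; d'=(29−2·-463/91)/(870/91)=713/174
back: M3=713/174
back: M2=-463/91−20/91·713/174=-521/87
back: M1=31/10−3/10·-521/87=142/29
M: M0=0, M1=142/29, M2=-521/87, M3=713/174, M4=0
seg 0: a=1, c=M0/2=0, d=(M1−M0)/(6·2)=71/174, b=Δ0−h0·(2M0+M1)/6=-719/174
seg 1: a=-4, c=M1/2=71/29, d=(M2−M1)/(6·3)=-947/1566, b=Δ1−h1·(2M1+M2)/6=133/174
seg 2: a=4, c=M2/2=-521/174, d=(M3−M2)/(6·2)=195/232, b=Δ2−h2·(2M2+M3)/6=-76/87
seg 3: a=-3, c=M3/2=713/348, d=(M4−M3)/(6·3)=-713/3132, b=Δ3−h3·(2M3+M4)/6=-481/174
t_q=6 → seg 2, τ=1; S=4+-76/87·τ+-521/174·τ²+195/232·τ³=677/696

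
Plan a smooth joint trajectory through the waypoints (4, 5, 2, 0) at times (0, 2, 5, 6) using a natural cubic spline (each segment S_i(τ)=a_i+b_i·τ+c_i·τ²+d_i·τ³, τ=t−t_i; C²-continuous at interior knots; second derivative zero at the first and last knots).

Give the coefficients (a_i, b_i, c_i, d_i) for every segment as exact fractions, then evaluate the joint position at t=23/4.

  seg 0: a=4 b=107/142 c=0 d=-9/142
  seg 1: a=5 b=-1/142 c=-27/71 d=7/426
  seg 2: a=2 b=-131/71 c=-33/142 d=11/142
S(23/4) = 4709/9088

Δ: Δ0=1/2, Δ1=-1, Δ2=-2
row 1: diag=10, rhs=-9; c'=3/10, d'=-9/10
row 2: denom=8−3·3/10=71/10; d'=(-6−3·-9/10)/(71/10)=-33/71
back: M2=-33/71
back: M1=-9/10−3/10·-33/71=-54/71
M: M0=0, M1=-54/71, M2=-33/71, M3=0
seg 0: a=4, c=M0/2=0, d=(M1−M0)/(6·2)=-9/142, b=Δ0−h0·(2M0+M1)/6=107/142
seg 1: a=5, c=M1/2=-27/71, d=(M2−M1)/(6·3)=7/426, b=Δ1−h1·(2M1+M2)/6=-1/142
seg 2: a=2, c=M2/2=-33/142, d=(M3−M2)/(6·1)=11/142, b=Δ2−h2·(2M2+M3)/6=-131/71
t_q=23/4 → seg 2, τ=3/4; S=2+-131/71·τ+-33/142·τ²+11/142·τ³=4709/9088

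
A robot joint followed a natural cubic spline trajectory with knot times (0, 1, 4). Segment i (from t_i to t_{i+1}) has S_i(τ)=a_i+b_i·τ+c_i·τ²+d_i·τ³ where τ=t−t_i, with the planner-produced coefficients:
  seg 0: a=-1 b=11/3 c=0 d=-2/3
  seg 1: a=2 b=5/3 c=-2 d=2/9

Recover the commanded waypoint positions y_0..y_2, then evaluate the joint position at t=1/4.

y_0=-1 y_1=2 y_2=-5
S(1/4) = -3/32

y_0 = S_0(0) = a_0 = -1
y_1 = S_1(0) = a_1 = 2
y_2 = S_1(3) = -5
t_q=1/4 is in segment 0 (τ=1/4); S_0(τ)=-3/32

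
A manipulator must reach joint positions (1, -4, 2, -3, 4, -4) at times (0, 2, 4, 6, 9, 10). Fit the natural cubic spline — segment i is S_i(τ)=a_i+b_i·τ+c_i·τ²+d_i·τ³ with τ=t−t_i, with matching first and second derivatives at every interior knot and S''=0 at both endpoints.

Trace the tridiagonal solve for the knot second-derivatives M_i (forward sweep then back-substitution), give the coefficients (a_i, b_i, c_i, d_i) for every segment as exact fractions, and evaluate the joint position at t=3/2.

  seg 0: a=1 b=-1229/273 c=0 d=1093/2184
  seg 1: a=-4 b=821/546 c=1093/364 d=-1231/1092
  seg 2: a=2 b=-1/78 c=-1369/364 d=2749/2184
  seg 3: a=-3 b=1/21 c=345/91 d=-827/819
  seg 4: a=4 b=-1220/273 c=-482/91 d=482/273
S(3/2) = -3381/832

Δ: Δ0=-5/2, Δ1=3, Δ2=-5/2, Δ3=7/3, Δ4=-8
row 1: diag=8, rhs=33; c'=1/4, d'=33/8
row 2: denom=8−2·1/4=15/2; d'=(-33−2·33/8)/(15/2)=-11/2
row 3: denom=10−2·4/15=142/15; d'=(29−2·-11/2)/(142/15)=300/71
row 4: denom=8−3·45/142=1001/142; d'=(-62−3·300/71)/(1001/142)=-964/91
back: M4=-964/91
back: M3=300/71−45/142·-964/91=690/91
back: M2=-11/2−4/15·690/91=-1369/182
back: M1=33/8−1/4·-1369/182=1093/182
M: M0=0, M1=1093/182, M2=-1369/182, M3=690/91, M4=-964/91, M5=0
seg 0: a=1, c=M0/2=0, d=(M1−M0)/(6·2)=1093/2184, b=Δ0−h0·(2M0+M1)/6=-1229/273
seg 1: a=-4, c=M1/2=1093/364, d=(M2−M1)/(6·2)=-1231/1092, b=Δ1−h1·(2M1+M2)/6=821/546
seg 2: a=2, c=M2/2=-1369/364, d=(M3−M2)/(6·2)=2749/2184, b=Δ2−h2·(2M2+M3)/6=-1/78
seg 3: a=-3, c=M3/2=345/91, d=(M4−M3)/(6·3)=-827/819, b=Δ3−h3·(2M3+M4)/6=1/21
seg 4: a=4, c=M4/2=-482/91, d=(M5−M4)/(6·1)=482/273, b=Δ4−h4·(2M4+M5)/6=-1220/273
t_q=3/2 → seg 0, τ=3/2; S=1+-1229/273·τ+0·τ²+1093/2184·τ³=-3381/832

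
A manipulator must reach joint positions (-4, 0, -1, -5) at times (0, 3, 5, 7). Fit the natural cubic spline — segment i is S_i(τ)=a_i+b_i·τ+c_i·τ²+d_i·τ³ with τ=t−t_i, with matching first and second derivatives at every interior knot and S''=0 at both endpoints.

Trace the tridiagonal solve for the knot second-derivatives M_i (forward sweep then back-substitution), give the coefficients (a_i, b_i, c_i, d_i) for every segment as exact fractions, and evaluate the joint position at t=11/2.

  seg 0: a=-4 b=409/228 c=0 d=-35/684
  seg 1: a=0 b=47/114 c=-35/76 d=1/456
  seg 2: a=-1 b=-80/57 c=-17/38 d=17/228
S(11/2) = -1097/608

Δ: Δ0=4/3, Δ1=-1/2, Δ2=-2
row 1: diag=10, rhs=-11; c'=1/5, d'=-11/10
row 2: denom=8−2·1/5=38/5; d'=(-9−2·-11/10)/(38/5)=-17/19
back: M2=-17/19
back: M1=-11/10−1/5·-17/19=-35/38
M: M0=0, M1=-35/38, M2=-17/19, M3=0
seg 0: a=-4, c=M0/2=0, d=(M1−M0)/(6·3)=-35/684, b=Δ0−h0·(2M0+M1)/6=409/228
seg 1: a=0, c=M1/2=-35/76, d=(M2−M1)/(6·2)=1/456, b=Δ1−h1·(2M1+M2)/6=47/114
seg 2: a=-1, c=M2/2=-17/38, d=(M3−M2)/(6·2)=17/228, b=Δ2−h2·(2M2+M3)/6=-80/57
t_q=11/2 → seg 2, τ=1/2; S=-1+-80/57·τ+-17/38·τ²+17/228·τ³=-1097/608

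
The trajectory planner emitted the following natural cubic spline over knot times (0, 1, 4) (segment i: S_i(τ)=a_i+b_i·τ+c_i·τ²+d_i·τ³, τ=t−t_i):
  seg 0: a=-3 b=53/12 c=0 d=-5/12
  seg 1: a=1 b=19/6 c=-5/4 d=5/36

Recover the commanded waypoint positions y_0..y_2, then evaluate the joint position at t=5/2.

y_0 = S_0(0) = a_0 = -3
y_1 = S_1(0) = a_1 = 1
y_2 = S_1(3) = 3
t_q=5/2 is in segment 1 (τ=3/2); S_1(τ)=109/32

y_0=-3 y_1=1 y_2=3
S(5/2) = 109/32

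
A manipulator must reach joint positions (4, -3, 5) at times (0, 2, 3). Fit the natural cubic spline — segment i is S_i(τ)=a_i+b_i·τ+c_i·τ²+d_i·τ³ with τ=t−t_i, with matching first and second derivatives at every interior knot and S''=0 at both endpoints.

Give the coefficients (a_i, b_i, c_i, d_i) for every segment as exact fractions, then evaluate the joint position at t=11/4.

Δ: Δ0=-7/2, Δ1=8
row 1: diag=6, rhs=69; c'=1/6, d'=23/2
back: M1=23/2
M: M0=0, M1=23/2, M2=0
seg 0: a=4, c=M0/2=0, d=(M1−M0)/(6·2)=23/24, b=Δ0−h0·(2M0+M1)/6=-22/3
seg 1: a=-3, c=M1/2=23/4, d=(M2−M1)/(6·1)=-23/12, b=Δ1−h1·(2M1+M2)/6=25/6
t_q=11/4 → seg 1, τ=3/4; S=-3+25/6·τ+23/4·τ²+-23/12·τ³=653/256

  seg 0: a=4 b=-22/3 c=0 d=23/24
  seg 1: a=-3 b=25/6 c=23/4 d=-23/12
S(11/4) = 653/256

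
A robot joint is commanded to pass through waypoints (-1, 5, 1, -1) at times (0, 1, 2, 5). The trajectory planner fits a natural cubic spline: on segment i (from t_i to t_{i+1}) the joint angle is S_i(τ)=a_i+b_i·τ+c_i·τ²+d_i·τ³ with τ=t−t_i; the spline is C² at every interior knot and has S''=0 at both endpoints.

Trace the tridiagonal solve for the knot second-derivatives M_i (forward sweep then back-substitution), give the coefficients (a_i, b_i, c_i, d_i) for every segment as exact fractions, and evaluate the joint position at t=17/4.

  seg 0: a=-1 b=808/93 c=0 d=-250/93
  seg 1: a=5 b=58/93 c=-250/31 d=320/93
  seg 2: a=1 b=-482/93 c=70/31 d=-70/279
S(17/4) = -2071/992

Δ: Δ0=6, Δ1=-4, Δ2=-2/3
row 1: diag=4, rhs=-60; c'=1/4, d'=-15
row 2: denom=8−1·1/4=31/4; d'=(20−1·-15)/(31/4)=140/31
back: M2=140/31
back: M1=-15−1/4·140/31=-500/31
M: M0=0, M1=-500/31, M2=140/31, M3=0
seg 0: a=-1, c=M0/2=0, d=(M1−M0)/(6·1)=-250/93, b=Δ0−h0·(2M0+M1)/6=808/93
seg 1: a=5, c=M1/2=-250/31, d=(M2−M1)/(6·1)=320/93, b=Δ1−h1·(2M1+M2)/6=58/93
seg 2: a=1, c=M2/2=70/31, d=(M3−M2)/(6·3)=-70/279, b=Δ2−h2·(2M2+M3)/6=-482/93
t_q=17/4 → seg 2, τ=9/4; S=1+-482/93·τ+70/31·τ²+-70/279·τ³=-2071/992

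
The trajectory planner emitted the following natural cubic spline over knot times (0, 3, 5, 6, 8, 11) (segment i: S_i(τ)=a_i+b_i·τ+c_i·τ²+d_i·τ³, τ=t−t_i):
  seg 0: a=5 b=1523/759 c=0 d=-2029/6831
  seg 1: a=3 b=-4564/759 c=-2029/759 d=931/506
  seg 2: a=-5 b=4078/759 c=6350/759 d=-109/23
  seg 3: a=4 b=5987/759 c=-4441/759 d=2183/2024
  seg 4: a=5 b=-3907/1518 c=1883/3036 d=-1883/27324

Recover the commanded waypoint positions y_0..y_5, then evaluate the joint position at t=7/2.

y_0 = S_0(0) = a_0 = 5
y_1 = S_1(0) = a_1 = 3
y_2 = S_2(0) = a_2 = -5
y_3 = S_3(0) = a_3 = 4
y_4 = S_4(0) = a_4 = 5
y_5 = S_4(3) = 1
t_q=7/2 is in segment 1 (τ=1/2); S_1(τ)=-1801/4048

y_0=5 y_1=3 y_2=-5 y_3=4 y_4=5 y_5=1
S(7/2) = -1801/4048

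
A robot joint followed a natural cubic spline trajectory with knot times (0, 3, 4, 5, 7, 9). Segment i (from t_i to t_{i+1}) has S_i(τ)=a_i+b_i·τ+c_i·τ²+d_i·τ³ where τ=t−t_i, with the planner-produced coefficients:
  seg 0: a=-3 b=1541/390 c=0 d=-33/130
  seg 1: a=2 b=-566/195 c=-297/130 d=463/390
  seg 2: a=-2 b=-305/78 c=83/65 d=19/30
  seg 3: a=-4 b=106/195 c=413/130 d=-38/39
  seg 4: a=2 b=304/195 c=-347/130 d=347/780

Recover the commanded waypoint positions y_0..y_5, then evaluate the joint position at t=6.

y_0 = S_0(0) = a_0 = -3
y_1 = S_1(0) = a_1 = 2
y_2 = S_2(0) = a_2 = -2
y_3 = S_3(0) = a_3 = -4
y_4 = S_4(0) = a_4 = 2
y_5 = S_4(2) = -2
t_q=6 is in segment 3 (τ=1); S_3(τ)=-163/130

y_0=-3 y_1=2 y_2=-2 y_3=-4 y_4=2 y_5=-2
S(6) = -163/130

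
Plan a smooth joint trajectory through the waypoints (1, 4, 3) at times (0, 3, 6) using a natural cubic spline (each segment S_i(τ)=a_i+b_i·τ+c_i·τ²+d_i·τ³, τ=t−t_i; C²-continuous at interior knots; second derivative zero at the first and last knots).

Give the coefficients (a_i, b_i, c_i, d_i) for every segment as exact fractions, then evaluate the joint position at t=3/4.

  seg 0: a=1 b=4/3 c=0 d=-1/27
  seg 1: a=4 b=1/3 c=-1/3 d=1/27
S(3/4) = 127/64

Δ: Δ0=1, Δ1=-1/3
row 1: diag=12, rhs=-8; c'=1/4, d'=-2/3
back: M1=-2/3
M: M0=0, M1=-2/3, M2=0
seg 0: a=1, c=M0/2=0, d=(M1−M0)/(6·3)=-1/27, b=Δ0−h0·(2M0+M1)/6=4/3
seg 1: a=4, c=M1/2=-1/3, d=(M2−M1)/(6·3)=1/27, b=Δ1−h1·(2M1+M2)/6=1/3
t_q=3/4 → seg 0, τ=3/4; S=1+4/3·τ+0·τ²+-1/27·τ³=127/64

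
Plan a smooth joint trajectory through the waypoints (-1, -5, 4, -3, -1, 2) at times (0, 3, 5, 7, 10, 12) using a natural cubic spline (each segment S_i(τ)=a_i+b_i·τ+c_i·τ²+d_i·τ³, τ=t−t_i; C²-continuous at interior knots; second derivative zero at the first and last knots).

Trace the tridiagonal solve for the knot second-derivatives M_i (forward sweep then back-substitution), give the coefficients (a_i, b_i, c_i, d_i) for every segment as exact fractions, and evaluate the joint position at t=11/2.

  seg 0: a=-1 b=-4261/1086 c=0 d=2813/9774
  seg 1: a=-5 b=2089/543 c=2813/1086 d=-1639/1448
  seg 2: a=4 b=679/1086 c=-9125/2172 d=4645/4344
  seg 3: a=-3 b=-606/181 c=2405/1086 d=-2855/9774
  seg 4: a=-1 b=743/362 c=-75/181 d=25/362
S(11/2) = 39339/11584

Δ: Δ0=-4/3, Δ1=9/2, Δ2=-7/2, Δ3=2/3, Δ4=3/2
row 1: diag=10, rhs=35; c'=1/5, d'=7/2
row 2: denom=8−2·1/5=38/5; d'=(-48−2·7/2)/(38/5)=-275/38
row 3: denom=10−2·5/19=180/19; d'=(25−2·-275/38)/(180/19)=25/6
row 4: denom=10−3·19/60=181/20; d'=(5−3·25/6)/(181/20)=-150/181
back: M4=-150/181
back: M3=25/6−19/60·-150/181=2405/543
back: M2=-275/38−5/19·2405/543=-9125/1086
back: M1=7/2−1/5·-9125/1086=2813/543
M: M0=0, M1=2813/543, M2=-9125/1086, M3=2405/543, M4=-150/181, M5=0
seg 0: a=-1, c=M0/2=0, d=(M1−M0)/(6·3)=2813/9774, b=Δ0−h0·(2M0+M1)/6=-4261/1086
seg 1: a=-5, c=M1/2=2813/1086, d=(M2−M1)/(6·2)=-1639/1448, b=Δ1−h1·(2M1+M2)/6=2089/543
seg 2: a=4, c=M2/2=-9125/2172, d=(M3−M2)/(6·2)=4645/4344, b=Δ2−h2·(2M2+M3)/6=679/1086
seg 3: a=-3, c=M3/2=2405/1086, d=(M4−M3)/(6·3)=-2855/9774, b=Δ3−h3·(2M3+M4)/6=-606/181
seg 4: a=-1, c=M4/2=-75/181, d=(M5−M4)/(6·2)=25/362, b=Δ4−h4·(2M4+M5)/6=743/362
t_q=11/2 → seg 2, τ=1/2; S=4+679/1086·τ+-9125/2172·τ²+4645/4344·τ³=39339/11584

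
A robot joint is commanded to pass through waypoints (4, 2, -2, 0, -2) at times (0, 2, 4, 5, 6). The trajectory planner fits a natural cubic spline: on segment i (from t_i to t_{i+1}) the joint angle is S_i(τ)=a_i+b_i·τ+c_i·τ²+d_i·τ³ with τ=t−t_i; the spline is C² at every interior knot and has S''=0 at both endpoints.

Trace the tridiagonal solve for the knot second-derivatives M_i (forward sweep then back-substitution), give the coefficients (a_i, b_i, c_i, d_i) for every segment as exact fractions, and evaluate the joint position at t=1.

Δ: Δ0=-1, Δ1=-2, Δ2=2, Δ3=-2
row 1: diag=8, rhs=-6; c'=1/4, d'=-3/4
row 2: denom=6−2·1/4=11/2; d'=(24−2·-3/4)/(11/2)=51/11
row 3: denom=4−1·2/11=42/11; d'=(-24−1·51/11)/(42/11)=-15/2
back: M3=-15/2
back: M2=51/11−2/11·-15/2=6
back: M1=-3/4−1/4·6=-9/4
M: M0=0, M1=-9/4, M2=6, M3=-15/2, M4=0
seg 0: a=4, c=M0/2=0, d=(M1−M0)/(6·2)=-3/16, b=Δ0−h0·(2M0+M1)/6=-1/4
seg 1: a=2, c=M1/2=-9/8, d=(M2−M1)/(6·2)=11/16, b=Δ1−h1·(2M1+M2)/6=-5/2
seg 2: a=-2, c=M2/2=3, d=(M3−M2)/(6·1)=-9/4, b=Δ2−h2·(2M2+M3)/6=5/4
seg 3: a=0, c=M3/2=-15/4, d=(M4−M3)/(6·1)=5/4, b=Δ3−h3·(2M3+M4)/6=1/2
t_q=1 → seg 0, τ=1; S=4+-1/4·τ+0·τ²+-3/16·τ³=57/16

  seg 0: a=4 b=-1/4 c=0 d=-3/16
  seg 1: a=2 b=-5/2 c=-9/8 d=11/16
  seg 2: a=-2 b=5/4 c=3 d=-9/4
  seg 3: a=0 b=1/2 c=-15/4 d=5/4
S(1) = 57/16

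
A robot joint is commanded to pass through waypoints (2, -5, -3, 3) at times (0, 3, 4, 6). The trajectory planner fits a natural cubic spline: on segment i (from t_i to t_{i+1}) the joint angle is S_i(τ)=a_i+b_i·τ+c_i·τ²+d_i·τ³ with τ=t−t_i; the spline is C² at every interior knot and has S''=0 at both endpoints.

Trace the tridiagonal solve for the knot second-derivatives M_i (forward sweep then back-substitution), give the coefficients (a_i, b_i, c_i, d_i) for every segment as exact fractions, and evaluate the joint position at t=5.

  seg 0: a=2 b=-554/141 c=0 d=25/141
  seg 1: a=-5 b=121/141 c=75/47 d=-64/141
  seg 2: a=-3 b=379/141 c=11/47 d=-11/282
S(5) = -11/94

Δ: Δ0=-7/3, Δ1=2, Δ2=3
row 1: diag=8, rhs=26; c'=1/8, d'=13/4
row 2: denom=6−1·1/8=47/8; d'=(6−1·13/4)/(47/8)=22/47
back: M2=22/47
back: M1=13/4−1/8·22/47=150/47
M: M0=0, M1=150/47, M2=22/47, M3=0
seg 0: a=2, c=M0/2=0, d=(M1−M0)/(6·3)=25/141, b=Δ0−h0·(2M0+M1)/6=-554/141
seg 1: a=-5, c=M1/2=75/47, d=(M2−M1)/(6·1)=-64/141, b=Δ1−h1·(2M1+M2)/6=121/141
seg 2: a=-3, c=M2/2=11/47, d=(M3−M2)/(6·2)=-11/282, b=Δ2−h2·(2M2+M3)/6=379/141
t_q=5 → seg 2, τ=1; S=-3+379/141·τ+11/47·τ²+-11/282·τ³=-11/94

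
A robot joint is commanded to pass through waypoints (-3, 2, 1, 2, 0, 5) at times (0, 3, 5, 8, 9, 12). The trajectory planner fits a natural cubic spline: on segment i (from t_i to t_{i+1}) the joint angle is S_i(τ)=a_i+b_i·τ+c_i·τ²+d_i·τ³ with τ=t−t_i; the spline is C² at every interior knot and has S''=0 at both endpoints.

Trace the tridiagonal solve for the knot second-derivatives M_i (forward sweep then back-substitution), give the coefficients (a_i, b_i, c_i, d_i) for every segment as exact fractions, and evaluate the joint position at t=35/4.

Δ: Δ0=5/3, Δ1=-1/2, Δ2=1/3, Δ3=-2, Δ4=5/3
row 1: diag=10, rhs=-13; c'=1/5, d'=-13/10
row 2: denom=10−2·1/5=48/5; d'=(5−2·-13/10)/(48/5)=19/24
row 3: denom=8−3·5/16=113/16; d'=(-14−3·19/24)/(113/16)=-262/113
row 4: denom=8−1·16/113=888/113; d'=(22−1·-262/113)/(888/113)=229/74
back: M4=229/74
back: M3=-262/113−16/113·229/74=-102/37
back: M2=19/24−5/16·-102/37=367/222
back: M1=-13/10−1/5·367/222=-181/111
M: M0=0, M1=-181/111, M2=367/222, M3=-102/37, M4=229/74, M5=0
seg 0: a=-3, c=M0/2=0, d=(M1−M0)/(6·3)=-181/1998, b=Δ0−h0·(2M0+M1)/6=551/222
seg 1: a=2, c=M1/2=-181/222, d=(M2−M1)/(6·2)=81/296, b=Δ1−h1·(2M1+M2)/6=4/111
seg 2: a=1, c=M2/2=367/444, d=(M3−M2)/(6·3)=-979/3996, b=Δ2−h2·(2M2+M3)/6=13/222
seg 3: a=2, c=M3/2=-51/37, d=(M4−M3)/(6·1)=433/444, b=Δ3−h3·(2M3+M4)/6=-709/444
seg 4: a=0, c=M4/2=229/148, d=(M5−M4)/(6·3)=-229/1332, b=Δ4−h4·(2M4+M5)/6=-317/222
t_q=35/4 → seg 3, τ=3/4; S=2+-709/444·τ+-51/37·τ²+433/444·τ³=4153/9472

  seg 0: a=-3 b=551/222 c=0 d=-181/1998
  seg 1: a=2 b=4/111 c=-181/222 d=81/296
  seg 2: a=1 b=13/222 c=367/444 d=-979/3996
  seg 3: a=2 b=-709/444 c=-51/37 d=433/444
  seg 4: a=0 b=-317/222 c=229/148 d=-229/1332
S(35/4) = 4153/9472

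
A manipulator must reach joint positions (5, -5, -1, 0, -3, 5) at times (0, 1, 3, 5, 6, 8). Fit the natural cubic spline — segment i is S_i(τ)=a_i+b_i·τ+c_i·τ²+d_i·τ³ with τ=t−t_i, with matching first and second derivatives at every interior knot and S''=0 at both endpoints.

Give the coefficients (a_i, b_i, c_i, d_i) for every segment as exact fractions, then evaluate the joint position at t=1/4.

Δ: Δ0=-10, Δ1=2, Δ2=1/2, Δ3=-3, Δ4=4
row 1: diag=6, rhs=72; c'=1/3, d'=12
row 2: denom=8−2·1/3=22/3; d'=(-9−2·12)/(22/3)=-9/2
row 3: denom=6−2·3/11=60/11; d'=(-21−2·-9/2)/(60/11)=-11/5
row 4: denom=6−1·11/60=349/60; d'=(42−1·-11/5)/(349/60)=2652/349
back: M4=2652/349
back: M3=-11/5−11/60·2652/349=-1254/349
back: M2=-9/2−3/11·-1254/349=-2457/698
back: M1=12−1/3·-2457/698=9195/698
M: M0=0, M1=9195/698, M2=-2457/698, M3=-1254/349, M4=2652/349, M5=0
seg 0: a=5, c=M0/2=0, d=(M1−M0)/(6·1)=3065/1396, b=Δ0−h0·(2M0+M1)/6=-17025/1396
seg 1: a=-5, c=M1/2=9195/1396, d=(M2−M1)/(6·2)=-971/698, b=Δ1−h1·(2M1+M2)/6=-3915/698
seg 2: a=-1, c=M2/2=-2457/1396, d=(M3−M2)/(6·2)=-17/2792, b=Δ2−h2·(2M2+M3)/6=2823/698
seg 3: a=0, c=M3/2=-627/349, d=(M4−M3)/(6·1)=651/349, b=Δ3−h3·(2M3+M4)/6=-1071/349
seg 4: a=-3, c=M4/2=1326/349, d=(M5−M4)/(6·2)=-221/349, b=Δ4−h4·(2M4+M5)/6=-372/349
t_q=1/4 → seg 0, τ=1/4; S=5+-17025/1396·τ+0·τ²+3065/1396·τ³=177385/89344

  seg 0: a=5 b=-17025/1396 c=0 d=3065/1396
  seg 1: a=-5 b=-3915/698 c=9195/1396 d=-971/698
  seg 2: a=-1 b=2823/698 c=-2457/1396 d=-17/2792
  seg 3: a=0 b=-1071/349 c=-627/349 d=651/349
  seg 4: a=-3 b=-372/349 c=1326/349 d=-221/349
S(1/4) = 177385/89344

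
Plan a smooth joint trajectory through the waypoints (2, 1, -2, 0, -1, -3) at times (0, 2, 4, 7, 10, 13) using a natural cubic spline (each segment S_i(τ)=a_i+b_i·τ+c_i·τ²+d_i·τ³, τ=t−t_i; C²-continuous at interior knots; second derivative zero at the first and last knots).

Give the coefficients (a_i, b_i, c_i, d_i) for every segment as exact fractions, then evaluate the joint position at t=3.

  seg 0: a=2 b=-76/783 c=0 d=-631/6264
  seg 1: a=1 b=-2045/1566 c=-631/1044 d=1589/6264
  seg 2: a=-2 b=-532/783 c=479/522 d=-2203/14094
  seg 3: a=0 b=949/1566 c=-383/783 d=827/14094
  seg 4: a=-1 b=-583/783 c=61/1566 d=-61/14094
S(3) = -457/696

Δ: Δ0=-1/2, Δ1=-3/2, Δ2=2/3, Δ3=-1/3, Δ4=-2/3
row 1: diag=8, rhs=-6; c'=1/4, d'=-3/4
row 2: denom=10−2·1/4=19/2; d'=(13−2·-3/4)/(19/2)=29/19
row 3: denom=12−3·6/19=210/19; d'=(-6−3·29/19)/(210/19)=-67/70
row 4: denom=12−3·19/70=783/70; d'=(-2−3·-67/70)/(783/70)=61/783
back: M4=61/783
back: M3=-67/70−19/70·61/783=-766/783
back: M2=29/19−6/19·-766/783=479/261
back: M1=-3/4−1/4·479/261=-631/522
M: M0=0, M1=-631/522, M2=479/261, M3=-766/783, M4=61/783, M5=0
seg 0: a=2, c=M0/2=0, d=(M1−M0)/(6·2)=-631/6264, b=Δ0−h0·(2M0+M1)/6=-76/783
seg 1: a=1, c=M1/2=-631/1044, d=(M2−M1)/(6·2)=1589/6264, b=Δ1−h1·(2M1+M2)/6=-2045/1566
seg 2: a=-2, c=M2/2=479/522, d=(M3−M2)/(6·3)=-2203/14094, b=Δ2−h2·(2M2+M3)/6=-532/783
seg 3: a=0, c=M3/2=-383/783, d=(M4−M3)/(6·3)=827/14094, b=Δ3−h3·(2M3+M4)/6=949/1566
seg 4: a=-1, c=M4/2=61/1566, d=(M5−M4)/(6·3)=-61/14094, b=Δ4−h4·(2M4+M5)/6=-583/783
t_q=3 → seg 1, τ=1; S=1+-2045/1566·τ+-631/1044·τ²+1589/6264·τ³=-457/696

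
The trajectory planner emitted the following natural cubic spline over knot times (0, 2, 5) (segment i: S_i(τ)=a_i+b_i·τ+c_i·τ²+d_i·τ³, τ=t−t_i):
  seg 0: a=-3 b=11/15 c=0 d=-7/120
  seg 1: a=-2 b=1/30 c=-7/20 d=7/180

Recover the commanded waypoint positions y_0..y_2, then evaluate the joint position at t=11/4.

y_0 = S_0(0) = a_0 = -3
y_1 = S_1(0) = a_1 = -2
y_2 = S_1(3) = -4
t_q=11/4 is in segment 1 (τ=3/4); S_1(τ)=-2759/1280

y_0=-3 y_1=-2 y_2=-4
S(11/4) = -2759/1280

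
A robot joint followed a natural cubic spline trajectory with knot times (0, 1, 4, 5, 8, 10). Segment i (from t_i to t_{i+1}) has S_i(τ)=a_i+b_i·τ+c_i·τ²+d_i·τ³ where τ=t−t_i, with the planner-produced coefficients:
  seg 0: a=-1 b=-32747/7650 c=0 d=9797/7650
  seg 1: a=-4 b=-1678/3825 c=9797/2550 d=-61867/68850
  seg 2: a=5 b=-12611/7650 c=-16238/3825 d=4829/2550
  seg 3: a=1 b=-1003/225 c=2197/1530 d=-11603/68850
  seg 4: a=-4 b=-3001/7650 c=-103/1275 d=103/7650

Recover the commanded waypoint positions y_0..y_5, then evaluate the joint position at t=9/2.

y_0 = S_0(0) = a_0 = -1
y_1 = S_1(0) = a_1 = -4
y_2 = S_2(0) = a_2 = 5
y_3 = S_3(0) = a_3 = 1
y_4 = S_4(0) = a_4 = -4
y_5 = S_4(2) = -5
t_q=9/2 is in segment 2 (τ=1/2); S_2(τ)=205091/61200

y_0=-1 y_1=-4 y_2=5 y_3=1 y_4=-4 y_5=-5
S(9/2) = 205091/61200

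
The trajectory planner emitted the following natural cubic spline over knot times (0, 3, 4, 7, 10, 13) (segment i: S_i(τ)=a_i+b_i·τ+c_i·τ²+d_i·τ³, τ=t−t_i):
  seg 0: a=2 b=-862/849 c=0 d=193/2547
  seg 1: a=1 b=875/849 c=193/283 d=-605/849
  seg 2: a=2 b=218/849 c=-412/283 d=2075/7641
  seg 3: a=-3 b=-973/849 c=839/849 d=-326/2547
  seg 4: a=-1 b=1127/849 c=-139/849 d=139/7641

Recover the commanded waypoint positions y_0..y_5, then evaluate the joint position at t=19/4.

y_0=2 y_1=1 y_2=2 y_3=-3 y_4=-1 y_5=2
S(19/4) = 26955/18112

y_0 = S_0(0) = a_0 = 2
y_1 = S_1(0) = a_1 = 1
y_2 = S_2(0) = a_2 = 2
y_3 = S_3(0) = a_3 = -3
y_4 = S_4(0) = a_4 = -1
y_5 = S_4(3) = 2
t_q=19/4 is in segment 2 (τ=3/4); S_2(τ)=26955/18112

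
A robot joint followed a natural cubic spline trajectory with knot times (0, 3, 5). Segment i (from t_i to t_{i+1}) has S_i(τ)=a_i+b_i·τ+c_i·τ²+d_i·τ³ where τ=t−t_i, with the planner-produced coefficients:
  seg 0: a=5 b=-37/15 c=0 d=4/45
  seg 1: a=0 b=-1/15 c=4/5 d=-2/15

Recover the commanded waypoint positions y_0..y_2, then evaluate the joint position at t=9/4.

y_0=5 y_1=0 y_2=2
S(9/4) = 37/80

y_0 = S_0(0) = a_0 = 5
y_1 = S_1(0) = a_1 = 0
y_2 = S_1(2) = 2
t_q=9/4 is in segment 0 (τ=9/4); S_0(τ)=37/80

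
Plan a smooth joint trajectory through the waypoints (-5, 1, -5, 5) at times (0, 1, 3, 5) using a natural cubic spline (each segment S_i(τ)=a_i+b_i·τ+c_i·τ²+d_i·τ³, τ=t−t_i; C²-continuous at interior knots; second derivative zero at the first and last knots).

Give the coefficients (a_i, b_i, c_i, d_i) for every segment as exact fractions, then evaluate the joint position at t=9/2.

  seg 0: a=-5 b=8 c=0 d=-2
  seg 1: a=1 b=2 c=-6 d=7/4
  seg 2: a=-5 b=-1 c=9/2 d=-3/4
S(9/2) = 35/32

Δ: Δ0=6, Δ1=-3, Δ2=5
row 1: diag=6, rhs=-54; c'=1/3, d'=-9
row 2: denom=8−2·1/3=22/3; d'=(48−2·-9)/(22/3)=9
back: M2=9
back: M1=-9−1/3·9=-12
M: M0=0, M1=-12, M2=9, M3=0
seg 0: a=-5, c=M0/2=0, d=(M1−M0)/(6·1)=-2, b=Δ0−h0·(2M0+M1)/6=8
seg 1: a=1, c=M1/2=-6, d=(M2−M1)/(6·2)=7/4, b=Δ1−h1·(2M1+M2)/6=2
seg 2: a=-5, c=M2/2=9/2, d=(M3−M2)/(6·2)=-3/4, b=Δ2−h2·(2M2+M3)/6=-1
t_q=9/2 → seg 2, τ=3/2; S=-5+-1·τ+9/2·τ²+-3/4·τ³=35/32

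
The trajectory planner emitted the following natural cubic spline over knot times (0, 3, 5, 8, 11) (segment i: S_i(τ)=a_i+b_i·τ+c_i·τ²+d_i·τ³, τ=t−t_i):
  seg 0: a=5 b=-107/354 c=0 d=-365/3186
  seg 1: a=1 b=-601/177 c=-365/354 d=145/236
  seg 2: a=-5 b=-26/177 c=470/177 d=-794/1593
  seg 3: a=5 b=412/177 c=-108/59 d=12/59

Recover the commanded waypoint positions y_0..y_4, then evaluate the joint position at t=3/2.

y_0 = S_0(0) = a_0 = 5
y_1 = S_1(0) = a_1 = 1
y_2 = S_2(0) = a_2 = -5
y_3 = S_3(0) = a_3 = 5
y_4 = S_3(3) = 1
t_q=3/2 is in segment 0 (τ=3/2); S_0(τ)=3927/944

y_0=5 y_1=1 y_2=-5 y_3=5 y_4=1
S(3/2) = 3927/944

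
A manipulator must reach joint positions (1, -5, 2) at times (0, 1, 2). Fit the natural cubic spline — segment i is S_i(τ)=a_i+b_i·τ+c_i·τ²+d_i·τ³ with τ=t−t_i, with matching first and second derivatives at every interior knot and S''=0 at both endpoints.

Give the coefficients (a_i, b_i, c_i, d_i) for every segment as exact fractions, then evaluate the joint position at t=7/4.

Δ: Δ0=-6, Δ1=7
row 1: diag=4, rhs=78; c'=1/4, d'=39/2
back: M1=39/2
M: M0=0, M1=39/2, M2=0
seg 0: a=1, c=M0/2=0, d=(M1−M0)/(6·1)=13/4, b=Δ0−h0·(2M0+M1)/6=-37/4
seg 1: a=-5, c=M1/2=39/4, d=(M2−M1)/(6·1)=-13/4, b=Δ1−h1·(2M1+M2)/6=1/2
t_q=7/4 → seg 1, τ=3/4; S=-5+1/2·τ+39/4·τ²+-13/4·τ³=-131/256

  seg 0: a=1 b=-37/4 c=0 d=13/4
  seg 1: a=-5 b=1/2 c=39/4 d=-13/4
S(7/4) = -131/256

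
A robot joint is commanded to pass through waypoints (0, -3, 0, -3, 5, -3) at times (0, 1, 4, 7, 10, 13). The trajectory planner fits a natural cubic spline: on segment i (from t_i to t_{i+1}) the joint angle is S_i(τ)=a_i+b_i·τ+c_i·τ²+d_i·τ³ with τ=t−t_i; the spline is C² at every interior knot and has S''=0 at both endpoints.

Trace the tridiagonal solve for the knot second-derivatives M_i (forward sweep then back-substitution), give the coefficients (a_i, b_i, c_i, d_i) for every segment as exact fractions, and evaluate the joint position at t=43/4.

Δ: Δ0=-3, Δ1=1, Δ2=-1, Δ3=8/3, Δ4=-8/3
row 1: diag=8, rhs=24; c'=3/8, d'=3
row 2: denom=12−3·3/8=87/8; d'=(-12−3·3)/(87/8)=-56/29
row 3: denom=12−3·8/29=324/29; d'=(22−3·-56/29)/(324/29)=403/162
row 4: denom=12−3·29/108=403/36; d'=(-32−3·403/162)/(403/36)=-4262/1209
back: M4=-4262/1209
back: M3=403/162−29/108·-4262/1209=1384/403
back: M2=-56/29−8/29·1384/403=-1160/403
back: M1=3−3/8·-1160/403=1644/403
M: M0=0, M1=1644/403, M2=-1160/403, M3=1384/403, M4=-4262/1209, M5=0
seg 0: a=0, c=M0/2=0, d=(M1−M0)/(6·1)=274/403, b=Δ0−h0·(2M0+M1)/6=-1483/403
seg 1: a=-3, c=M1/2=822/403, d=(M2−M1)/(6·3)=-1402/3627, b=Δ1−h1·(2M1+M2)/6=-661/403
seg 2: a=0, c=M2/2=-580/403, d=(M3−M2)/(6·3)=424/1209, b=Δ2−h2·(2M2+M3)/6=5/31
seg 3: a=-3, c=M3/2=692/403, d=(M4−M3)/(6·3)=-4207/10881, b=Δ3−h3·(2M3+M4)/6=401/403
seg 4: a=5, c=M4/2=-2131/1209, d=(M5−M4)/(6·3)=2131/10881, b=Δ4−h4·(2M4+M5)/6=346/403
t_q=43/4 → seg 4, τ=3/4; S=5+346/403·τ+-2131/1209·τ²+2131/10881·τ³=122127/25792

  seg 0: a=0 b=-1483/403 c=0 d=274/403
  seg 1: a=-3 b=-661/403 c=822/403 d=-1402/3627
  seg 2: a=0 b=5/31 c=-580/403 d=424/1209
  seg 3: a=-3 b=401/403 c=692/403 d=-4207/10881
  seg 4: a=5 b=346/403 c=-2131/1209 d=2131/10881
S(43/4) = 122127/25792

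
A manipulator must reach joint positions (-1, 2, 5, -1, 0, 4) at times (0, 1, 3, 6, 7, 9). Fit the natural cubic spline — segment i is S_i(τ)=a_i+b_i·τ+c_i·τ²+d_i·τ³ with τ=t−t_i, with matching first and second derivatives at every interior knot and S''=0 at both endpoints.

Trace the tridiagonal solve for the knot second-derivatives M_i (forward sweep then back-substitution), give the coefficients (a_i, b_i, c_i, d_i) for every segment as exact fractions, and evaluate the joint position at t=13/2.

  seg 0: a=-1 b=7117/2308 c=0 d=-193/2308
  seg 1: a=2 b=3269/1154 c=-579/2308 d=-959/4616
  seg 2: a=5 b=-383/577 c=-864/577 d=607/1731
  seg 3: a=-1 b=-104/577 c=957/577 d=-276/577
  seg 4: a=0 b=982/577 c=129/577 d=-43/1154
S(13/2) = -1697/2308

Δ: Δ0=3, Δ1=3/2, Δ2=-2, Δ3=1, Δ4=2
row 1: diag=6, rhs=-9; c'=1/3, d'=-3/2
row 2: denom=10−2·1/3=28/3; d'=(-21−2·-3/2)/(28/3)=-27/14
row 3: denom=8−3·9/28=197/28; d'=(18−3·-27/14)/(197/28)=666/197
row 4: denom=6−1·28/197=1154/197; d'=(6−1·666/197)/(1154/197)=258/577
back: M4=258/577
back: M3=666/197−28/197·258/577=1914/577
back: M2=-27/14−9/28·1914/577=-1728/577
back: M1=-3/2−1/3·-1728/577=-579/1154
M: M0=0, M1=-579/1154, M2=-1728/577, M3=1914/577, M4=258/577, M5=0
seg 0: a=-1, c=M0/2=0, d=(M1−M0)/(6·1)=-193/2308, b=Δ0−h0·(2M0+M1)/6=7117/2308
seg 1: a=2, c=M1/2=-579/2308, d=(M2−M1)/(6·2)=-959/4616, b=Δ1−h1·(2M1+M2)/6=3269/1154
seg 2: a=5, c=M2/2=-864/577, d=(M3−M2)/(6·3)=607/1731, b=Δ2−h2·(2M2+M3)/6=-383/577
seg 3: a=-1, c=M3/2=957/577, d=(M4−M3)/(6·1)=-276/577, b=Δ3−h3·(2M3+M4)/6=-104/577
seg 4: a=0, c=M4/2=129/577, d=(M5−M4)/(6·2)=-43/1154, b=Δ4−h4·(2M4+M5)/6=982/577
t_q=13/2 → seg 3, τ=1/2; S=-1+-104/577·τ+957/577·τ²+-276/577·τ³=-1697/2308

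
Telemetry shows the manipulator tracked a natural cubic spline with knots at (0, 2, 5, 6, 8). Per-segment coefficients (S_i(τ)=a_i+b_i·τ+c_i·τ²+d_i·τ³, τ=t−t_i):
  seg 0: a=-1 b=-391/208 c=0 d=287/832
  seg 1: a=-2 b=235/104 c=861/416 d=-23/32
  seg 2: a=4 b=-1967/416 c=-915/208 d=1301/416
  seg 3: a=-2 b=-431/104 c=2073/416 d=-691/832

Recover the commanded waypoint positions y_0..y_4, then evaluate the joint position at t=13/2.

y_0 = S_0(0) = a_0 = -1
y_1 = S_1(0) = a_1 = -2
y_2 = S_2(0) = a_2 = 4
y_3 = S_3(0) = a_3 = -2
y_4 = S_3(2) = 3
t_q=13/2 is in segment 3 (τ=1/2); S_3(τ)=-19503/6656

y_0=-1 y_1=-2 y_2=4 y_3=-2 y_4=3
S(13/2) = -19503/6656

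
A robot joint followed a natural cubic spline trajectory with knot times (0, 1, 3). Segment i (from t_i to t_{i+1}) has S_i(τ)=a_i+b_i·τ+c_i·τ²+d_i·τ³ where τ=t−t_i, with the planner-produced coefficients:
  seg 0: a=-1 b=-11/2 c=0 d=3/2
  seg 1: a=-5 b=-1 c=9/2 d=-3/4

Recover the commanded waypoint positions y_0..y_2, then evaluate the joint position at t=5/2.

y_0=-1 y_1=-5 y_2=5
S(5/2) = 35/32

y_0 = S_0(0) = a_0 = -1
y_1 = S_1(0) = a_1 = -5
y_2 = S_1(2) = 5
t_q=5/2 is in segment 1 (τ=3/2); S_1(τ)=35/32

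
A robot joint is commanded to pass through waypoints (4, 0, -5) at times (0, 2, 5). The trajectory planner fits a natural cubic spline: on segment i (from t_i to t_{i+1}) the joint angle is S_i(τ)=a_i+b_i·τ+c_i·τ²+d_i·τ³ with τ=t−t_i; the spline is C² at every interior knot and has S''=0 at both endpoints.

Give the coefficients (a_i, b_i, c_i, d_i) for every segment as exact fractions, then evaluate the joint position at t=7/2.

  seg 0: a=4 b=-31/15 c=0 d=1/60
  seg 1: a=0 b=-28/15 c=1/10 d=-1/90
S(7/2) = -209/80

Δ: Δ0=-2, Δ1=-5/3
row 1: diag=10, rhs=2; c'=3/10, d'=1/5
back: M1=1/5
M: M0=0, M1=1/5, M2=0
seg 0: a=4, c=M0/2=0, d=(M1−M0)/(6·2)=1/60, b=Δ0−h0·(2M0+M1)/6=-31/15
seg 1: a=0, c=M1/2=1/10, d=(M2−M1)/(6·3)=-1/90, b=Δ1−h1·(2M1+M2)/6=-28/15
t_q=7/2 → seg 1, τ=3/2; S=0+-28/15·τ+1/10·τ²+-1/90·τ³=-209/80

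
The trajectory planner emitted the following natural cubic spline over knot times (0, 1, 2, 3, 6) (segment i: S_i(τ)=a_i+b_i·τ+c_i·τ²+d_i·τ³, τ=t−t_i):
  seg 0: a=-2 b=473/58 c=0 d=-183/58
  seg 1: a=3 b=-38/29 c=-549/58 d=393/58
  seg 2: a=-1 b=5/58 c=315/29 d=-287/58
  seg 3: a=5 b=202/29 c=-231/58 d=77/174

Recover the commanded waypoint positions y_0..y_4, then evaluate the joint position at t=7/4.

y_0 = S_0(0) = a_0 = -2
y_1 = S_1(0) = a_1 = 3
y_2 = S_2(0) = a_2 = -1
y_3 = S_3(0) = a_3 = 5
y_4 = S_3(3) = 2
t_q=7/4 is in segment 1 (τ=3/4); S_1(τ)=-1665/3712

y_0=-2 y_1=3 y_2=-1 y_3=5 y_4=2
S(7/4) = -1665/3712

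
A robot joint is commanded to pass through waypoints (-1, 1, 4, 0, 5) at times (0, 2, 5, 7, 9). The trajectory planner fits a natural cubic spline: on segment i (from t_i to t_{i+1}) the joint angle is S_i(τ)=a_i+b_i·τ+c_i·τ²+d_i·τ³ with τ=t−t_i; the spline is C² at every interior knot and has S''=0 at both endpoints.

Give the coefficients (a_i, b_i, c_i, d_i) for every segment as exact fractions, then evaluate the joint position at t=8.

Δ: Δ0=1, Δ1=1, Δ2=-2, Δ3=5/2
row 1: diag=10, rhs=0; c'=3/10, d'=0
row 2: denom=10−3·3/10=91/10; d'=(-18−3·0)/(91/10)=-180/91
row 3: denom=8−2·20/91=688/91; d'=(27−2·-180/91)/(688/91)=2817/688
back: M3=2817/688
back: M2=-180/91−20/91·2817/688=-495/172
back: M1=0−3/10·-495/172=297/344
M: M0=0, M1=297/344, M2=-495/172, M3=2817/688, M4=0
seg 0: a=-1, c=M0/2=0, d=(M1−M0)/(6·2)=99/1376, b=Δ0−h0·(2M0+M1)/6=245/344
seg 1: a=1, c=M1/2=297/688, d=(M2−M1)/(6·3)=-143/688, b=Δ1−h1·(2M1+M2)/6=271/172
seg 2: a=4, c=M2/2=-495/344, d=(M3−M2)/(6·2)=1599/2752, b=Δ2−h2·(2M2+M3)/6=-995/688
seg 3: a=0, c=M3/2=2817/1376, d=(M4−M3)/(6·2)=-939/2752, b=Δ3−h3·(2M3+M4)/6=-79/344
t_q=8 → seg 3, τ=1; S=0+-79/344·τ+2817/1376·τ²+-939/2752·τ³=4063/2752

  seg 0: a=-1 b=245/344 c=0 d=99/1376
  seg 1: a=1 b=271/172 c=297/688 d=-143/688
  seg 2: a=4 b=-995/688 c=-495/344 d=1599/2752
  seg 3: a=0 b=-79/344 c=2817/1376 d=-939/2752
S(8) = 4063/2752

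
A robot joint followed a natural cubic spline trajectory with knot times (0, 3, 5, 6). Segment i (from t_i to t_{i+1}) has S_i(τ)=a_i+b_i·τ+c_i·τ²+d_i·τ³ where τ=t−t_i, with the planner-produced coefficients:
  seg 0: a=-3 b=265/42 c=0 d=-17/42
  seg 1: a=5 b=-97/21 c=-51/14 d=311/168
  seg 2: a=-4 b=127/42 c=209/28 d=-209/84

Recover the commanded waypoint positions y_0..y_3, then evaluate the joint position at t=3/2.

y_0=-3 y_1=5 y_2=-4 y_3=4
S(3/2) = 571/112

y_0 = S_0(0) = a_0 = -3
y_1 = S_1(0) = a_1 = 5
y_2 = S_2(0) = a_2 = -4
y_3 = S_2(1) = 4
t_q=3/2 is in segment 0 (τ=3/2); S_0(τ)=571/112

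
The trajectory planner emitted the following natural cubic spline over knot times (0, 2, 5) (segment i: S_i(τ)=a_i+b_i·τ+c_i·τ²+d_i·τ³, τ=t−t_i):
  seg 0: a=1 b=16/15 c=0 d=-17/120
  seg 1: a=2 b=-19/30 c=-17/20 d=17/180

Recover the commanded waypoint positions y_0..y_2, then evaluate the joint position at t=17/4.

y_0 = S_0(0) = a_0 = 1
y_1 = S_1(0) = a_1 = 2
y_2 = S_1(3) = -5
t_q=17/4 is in segment 1 (τ=9/4); S_1(τ)=-679/256

y_0=1 y_1=2 y_2=-5
S(17/4) = -679/256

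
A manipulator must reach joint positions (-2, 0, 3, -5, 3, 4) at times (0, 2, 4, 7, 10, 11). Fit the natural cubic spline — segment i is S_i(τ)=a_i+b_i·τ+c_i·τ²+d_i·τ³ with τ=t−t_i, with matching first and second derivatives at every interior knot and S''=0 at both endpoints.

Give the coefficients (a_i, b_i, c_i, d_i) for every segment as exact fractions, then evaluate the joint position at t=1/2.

  seg 0: a=-2 b=268/503 c=0 d=235/2012
  seg 1: a=0 b=973/503 c=705/1006 d=-1847/4024
  seg 2: a=3 b=-775/1006 c=-4131/2012 d=25733/54324
  seg 3: a=-5 b=-603/2012 c=3335/1509 d=-22115/54324
  seg 4: a=3 b=1981/1006 c=-2925/2012 d=975/2012
S(1/2) = -27669/16096

Δ: Δ0=1, Δ1=3/2, Δ2=-8/3, Δ3=8/3, Δ4=1
row 1: diag=8, rhs=3; c'=1/4, d'=3/8
row 2: denom=10−2·1/4=19/2; d'=(-25−2·3/8)/(19/2)=-103/38
row 3: denom=12−3·6/19=210/19; d'=(32−3·-103/38)/(210/19)=305/84
row 4: denom=8−3·19/70=503/70; d'=(-10−3·305/84)/(503/70)=-2925/1006
back: M4=-2925/1006
back: M3=305/84−19/70·-2925/1006=6670/1509
back: M2=-103/38−6/19·6670/1509=-4131/1006
back: M1=3/8−1/4·-4131/1006=705/503
M: M0=0, M1=705/503, M2=-4131/1006, M3=6670/1509, M4=-2925/1006, M5=0
seg 0: a=-2, c=M0/2=0, d=(M1−M0)/(6·2)=235/2012, b=Δ0−h0·(2M0+M1)/6=268/503
seg 1: a=0, c=M1/2=705/1006, d=(M2−M1)/(6·2)=-1847/4024, b=Δ1−h1·(2M1+M2)/6=973/503
seg 2: a=3, c=M2/2=-4131/2012, d=(M3−M2)/(6·3)=25733/54324, b=Δ2−h2·(2M2+M3)/6=-775/1006
seg 3: a=-5, c=M3/2=3335/1509, d=(M4−M3)/(6·3)=-22115/54324, b=Δ3−h3·(2M3+M4)/6=-603/2012
seg 4: a=3, c=M4/2=-2925/2012, d=(M5−M4)/(6·1)=975/2012, b=Δ4−h4·(2M4+M5)/6=1981/1006
t_q=1/2 → seg 0, τ=1/2; S=-2+268/503·τ+0·τ²+235/2012·τ³=-27669/16096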